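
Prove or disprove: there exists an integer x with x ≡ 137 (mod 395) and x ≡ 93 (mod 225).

No, no such integer exists.

gcd(395, 225) = 5. If x ≡ 137 (mod 395) and x ≡ 93 (mod 225), then x ≡ 137 (mod 5) and x ≡ 93 (mod 5).
However 137 ≡ 2 and 93 ≡ 3 (mod 5), and 2 ≠ 3.
Hence the system has no solution.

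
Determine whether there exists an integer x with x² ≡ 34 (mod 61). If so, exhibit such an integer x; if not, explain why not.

x = 20

x = 20 works: 20² = 400, and 400 − 34 = 366 = 6·61.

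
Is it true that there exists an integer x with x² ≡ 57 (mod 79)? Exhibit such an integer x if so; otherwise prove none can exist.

Apply Euler's criterion with the prime 79: 57 is a quadratic residue iff 57^39 ≡ 1 (mod 79), and a non-residue iff it is ≡ −1.
Repeated squaring mod 79: 57^2 = 3249 ≡ 10; 57^4 ≡ 10² = 100 ≡ 21; 57^8 ≡ 21² = 441 ≡ 46; 57^16 ≡ 46² = 2116 ≡ 62; 57^32 ≡ 62² = 3844 ≡ 52.
Since 39 = 32 + 4 + 2 + 1, 57^39 ≡ 52 · 21 · 10 · 57; multiplying out mod 79: 52·21 = 1092 ≡ 65, then 65·10 = 650 ≡ 18, then 18·57 = 1026 ≡ 78. Thus 57^39 ≡ 78 ≡ −1 (mod 79).
The value −1 means 57 is a non-residue modulo 79, so x² ≡ 57 (mod 79) is impossible.

No such integer exists.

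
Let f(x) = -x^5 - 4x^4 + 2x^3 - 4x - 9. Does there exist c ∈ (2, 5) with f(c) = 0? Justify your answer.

No.

The endpoint values f(2) = -97 and f(5) = -5404 are both negative. Claim: f(x) < 0 for every x in (2, 5).
Substitute x = 2 + u, where 0 < u < 3 on the interval. Expanding, f(2 + u) = -u^5 - 14u^4 - 70u^3 - 164u^2 - 188u - 97.
The nonzero coefficients here are all negative, so for u > 0 every term is negative (or zero), and the constant term -97 is strictly negative.
So f is strictly negative on (2, 5); no root exists in the interval.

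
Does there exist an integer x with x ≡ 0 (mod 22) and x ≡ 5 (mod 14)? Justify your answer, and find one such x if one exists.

No, no such integer exists.

Both moduli are multiples of 2 = gcd(22, 14), so any solution would satisfy x ≡ 0 and x ≡ 5 modulo 2 simultaneously.
But 0 mod 2 = 0 while 5 mod 2 = 1, a contradiction.
Therefore no such x exists.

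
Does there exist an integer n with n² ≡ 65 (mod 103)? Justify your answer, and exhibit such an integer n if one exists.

No, no such integer exists.

103 is prime, so by Euler's criterion 65 is a square mod 103 iff 65^((103−1)/2) = 65^51 ≡ 1 (mod 103).
Squaring successively (mod 103): 65^2 = 4225 ≡ 2; 65^4 ≡ 2² = 4 ≡ 4; 65^8 ≡ 4² = 16 ≡ 16; 65^16 ≡ 16² = 256 ≡ 50; 65^32 ≡ 50² = 2500 ≡ 28.
Since 51 = 32 + 16 + 2 + 1, 65^51 ≡ 28 · 50 · 2 · 65; multiplying out mod 103: 28·50 = 1400 ≡ 61, then 61·2 = 122 ≡ 19, then 19·65 = 1235 ≡ 102. Thus 65^51 ≡ 102 ≡ −1 (mod 103).
The value −1 means 65 is a non-residue modulo 103, so n² ≡ 65 (mod 103) is impossible.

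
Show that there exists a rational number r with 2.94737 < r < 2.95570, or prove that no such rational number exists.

r = 59/20

Multiplying by 20: 20·2.94737 = 58.94740 and 20·2.95570 = 59.11400, so the integer 59 lies strictly between them.
So r = 59/20 works: it is a ratio of integers, and dividing 20·2.94737 < 59 < 20·2.95570 through by 20 gives 2.94737 < 59/20 < 2.95570.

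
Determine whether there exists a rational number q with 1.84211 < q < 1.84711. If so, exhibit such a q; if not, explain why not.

q = 24/13

Look for a denominator N such that an integer falls strictly between N·1.84211 and N·1.84711. N = 13 works: 13·1.84211 = 23.94743 < 24 < 24.01243 = 13·1.84711.
Dividing back, 1.84211 < 24/13 < 1.84711, and 24/13 is rational.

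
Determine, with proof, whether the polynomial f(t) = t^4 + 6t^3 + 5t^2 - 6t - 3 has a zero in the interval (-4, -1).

f(-4) = -27 and f(-1) = 3, which have opposite signs.
As a polynomial, f is continuous on every closed interval.
By the Intermediate Value Theorem, f takes the value 0 somewhere in the open interval.

Yes, f has a root in the interval.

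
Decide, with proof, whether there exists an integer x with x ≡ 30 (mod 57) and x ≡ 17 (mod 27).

Reduce both congruences modulo 3, which divides 57 and 27: they say x ≡ 30 (mod 3) and x ≡ 17 (mod 3).
However 30 ≡ 0 and 17 ≡ 2 (mod 3), and 0 ≠ 2.
Hence the system has no solution.

No, no such integer exists.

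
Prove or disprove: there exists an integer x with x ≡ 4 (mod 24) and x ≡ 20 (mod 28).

x = 76

Here gcd(24, 28) = 4, and both 4 and 20 leave remainder 0 mod 4, so the system is consistent.
List candidates x ≡ 4 (mod 24): 4, 28, 52, 76. Modulo 28 these are 4, 0, 24, 20; 76 gives 20 as required.
Check: 76 mod 24 = 4, 76 mod 28 = 20. ✓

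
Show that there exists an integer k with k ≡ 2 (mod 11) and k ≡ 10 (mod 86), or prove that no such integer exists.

The moduli 11 and 86 are coprime, so by the Chinese Remainder Theorem a unique solution modulo 946 exists.
Any solution of the first congruence is k = 2 + 11t; substituting into the second, 11t ≡ 10 − 2 ≡ 8 (mod 86).
Note 11·47 = 517 ≡ 1 (mod 86) (as 517 − 1 = 6·86), so 11⁻¹ ≡ 47.
Therefore t ≡ 47·8 = 376 ≡ 32 (mod 86).
With t = 32: k = 2 + 11·32 = 354.
Check: 354 mod 11 = 2, 354 mod 86 = 10. ✓

k = 354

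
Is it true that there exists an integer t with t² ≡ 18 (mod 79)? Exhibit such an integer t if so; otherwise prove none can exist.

Take t = 27. Then 27² = 729 = 9·79 + 18, so 27² ≡ 18 (mod 79).

t = 27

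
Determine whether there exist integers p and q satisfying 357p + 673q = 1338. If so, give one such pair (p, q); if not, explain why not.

p = 213, q = -111

Since gcd(357, 673) = 1, every integer is an integer combination of 357 and 673.
Dividing repeatedly: 673 = 1·357 + 316, 357 = 1·316 + 41, 316 = 7·41 + 29, 41 = 1·29 + 12, 29 = 2·12 + 5, 12 = 2·5 + 2, 5 = 2·2 + 1, 2 = 2·1 + 0.
Back-substituting, 1 = 5 − 2·2 = 5 − 2·(12 − 2·5) = −2·12 + 5·5 = −2·12 + 5·(29 − 2·12) = 5·29 − 12·12 = 5·29 − 12·(41 − 1·29) = −12·41 + 17·29 = −12·41 + 17·(316 − 7·41) = 17·316 − 131·41 = 17·316 − 131·(357 − 1·316) = −131·357 + 148·316 = −131·357 + 148·(673 − 1·357) = 148·673 − 279·357; that is, 357·(-279) + 673·148 = 1.
Multiplying through by 1338: p = (-279)·1338 = -373302, q = 148·1338 = 198024 is a solution.
Shifting by a multiple of (673, −357) keeps it a solution: p = -373302 + 555·673 = 213, q = 198024 − 555·357 = -111.
Indeed 357·213 + 673·(-111) = 76041 − 74703 = 1338.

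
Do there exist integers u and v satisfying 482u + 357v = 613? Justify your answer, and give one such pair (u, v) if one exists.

u = 122, v = -163

482 and 357 are coprime, so 482u + 357v ranges over all of ℤ.
Euclidean algorithm: 482 = 1·357 + 125, 357 = 2·125 + 107, 125 = 1·107 + 18, 107 = 5·18 + 17, 18 = 1·17 + 1, 17 = 17·1 + 0.
Unwinding: 1 = 18 − 1·17 = 18 − (107 − 5·18) = −107 + 6·18 = −107 + 6·(125 − 1·107) = 6·125 − 7·107 = 6·125 − 7·(357 − 2·125) = −7·357 + 20·125 = −7·357 + 20·(482 − 1·357) = 20·482 − 27·357, i.e. 482·20 + 357·(-27) = 1.
Multiplying through by 613: u = 20·613 = 12260, v = (-27)·613 = -16551 is a solution.
Subtracting 34·357 from u and adding 34·482 to v gives the tidier solution (122, -163).
Indeed 482·122 + 357·(-163) = 58804 − 58191 = 613.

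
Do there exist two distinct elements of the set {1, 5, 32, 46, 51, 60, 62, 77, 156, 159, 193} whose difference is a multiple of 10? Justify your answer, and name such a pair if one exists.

1 and 51 are such a pair.

Both 1 and 51 leave remainder 1 on division by 10; their difference 50 = 5·10 is a multiple of 10.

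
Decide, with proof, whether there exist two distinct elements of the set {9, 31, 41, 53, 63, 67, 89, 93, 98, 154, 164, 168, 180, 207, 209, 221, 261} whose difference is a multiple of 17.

Residues mod 17: 9↦9, 31↦14, 41↦7, 53↦2, 63↦12, 67↦16, 89↦4, 93↦8, 98↦13, 154↦1, 164↦11, 168↦15, 180↦10, 207↦3, 209↦5, 221↦0, 261↦6.
All 17 residues are distinct, so no two elements differ by a multiple of 17.

No, no such pair exists.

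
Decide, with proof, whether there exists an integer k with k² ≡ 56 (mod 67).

k = 18 works: 18² = 324, and 324 − 56 = 268 = 4·67.

k = 18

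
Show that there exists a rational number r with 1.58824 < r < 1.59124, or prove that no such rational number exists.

r = 35/22

Multiplying by 22: 22·1.58824 = 34.94128 and 22·1.59124 = 35.00728, so the integer 35 lies strictly between them.
Hence 35/22 is a rational number with 1.58824 < 35/22 < 1.59124.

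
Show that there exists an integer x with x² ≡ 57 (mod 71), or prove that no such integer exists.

x = 46 works: 46² = 2116, and 2116 − 57 = 2059 = 29·71.

x = 46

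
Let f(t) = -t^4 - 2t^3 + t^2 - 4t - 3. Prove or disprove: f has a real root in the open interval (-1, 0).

f(-1) = 3 and f(0) = -3, which have opposite signs.
As a polynomial, f is continuous on every closed interval.
By the Intermediate Value Theorem, f takes the value 0 somewhere in the open interval.

Yes, f has a root in the interval.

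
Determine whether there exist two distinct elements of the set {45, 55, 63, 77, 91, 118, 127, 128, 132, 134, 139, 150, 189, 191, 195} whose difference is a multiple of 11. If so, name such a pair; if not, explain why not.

Yes: 55 and 77.

Both 55 and 77 leave remainder 0 on division by 11; their difference 22 = 2·11 is a multiple of 11.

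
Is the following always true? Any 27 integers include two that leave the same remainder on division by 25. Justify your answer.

Yes, this is always true.

Each integer lies in one of the 25 residue classes modulo 25.
Placing 27 integers into 25 classes, some class receives at least two — say a and b.
So a and b have equal remainders mod 25, which is exactly what was to be shown.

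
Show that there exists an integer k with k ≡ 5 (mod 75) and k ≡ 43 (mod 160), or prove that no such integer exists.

There is no such integer.

Both moduli are multiples of 5 = gcd(75, 160), so any solution would satisfy k ≡ 5 and k ≡ 43 modulo 5 simultaneously.
However 5 ≡ 0 and 43 ≡ 3 (mod 5), and 0 ≠ 3.
Therefore no such k exists.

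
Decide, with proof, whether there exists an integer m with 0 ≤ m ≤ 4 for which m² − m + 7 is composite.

At m = 2: 2² − 2 + 7 = 9 = 3·3, which is composite.

m = 2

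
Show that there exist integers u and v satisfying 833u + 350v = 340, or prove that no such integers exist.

No such integers exist.

gcd(833, 350) = 7, so every integer of the form 833u + 350v is a multiple of 7.
But 340 = 7·48 + 4, so 7 ∤ 340.
So the equation is unsolvable over ℤ.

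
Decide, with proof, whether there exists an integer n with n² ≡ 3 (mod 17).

No such integer exists.

Computing n² mod 17 for n = 0, 1, …, 8 (enough, by the symmetry n ↦ 17 − n) gives 0, 1, 4, 9, 16, 8, 2, 15, 13.
The set of squares mod 17 is therefore {0, 1, 2, 4, 8, 9, 13, 15, 16}, which does not contain 3.
Therefore n² ≡ 3 (mod 17) has no solution.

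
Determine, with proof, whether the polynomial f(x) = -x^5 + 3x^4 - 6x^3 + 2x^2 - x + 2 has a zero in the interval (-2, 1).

f(-2) = 140 and f(1) = -1, which have opposite signs.
Since f is a polynomial it is continuous on [-2, 1].
By the Intermediate Value Theorem f must vanish at some point of (-2, 1).

Yes, f has a root in the interval.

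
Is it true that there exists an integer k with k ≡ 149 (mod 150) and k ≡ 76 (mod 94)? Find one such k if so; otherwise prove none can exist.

No, no such integer exists.

Both moduli are multiples of 2 = gcd(150, 94), so any solution would satisfy k ≡ 149 and k ≡ 76 modulo 2 simultaneously.
These are incompatible: 149 − 76 = 73 is not divisible by 2.
Therefore no such k exists.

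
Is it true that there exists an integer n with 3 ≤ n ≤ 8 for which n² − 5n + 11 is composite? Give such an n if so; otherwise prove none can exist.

n = 7

At n = 7: 7² − 5·7 + 11 = 25 = 5·5, which is composite.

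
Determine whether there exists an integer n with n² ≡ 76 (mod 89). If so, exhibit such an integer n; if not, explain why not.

There is no such integer.

Apply Euler's criterion with the prime 89: 76 is a quadratic residue iff 76^44 ≡ 1 (mod 89), and a non-residue iff it is ≡ −1.
Squaring successively (mod 89): 76^2 = 5776 ≡ 80; 76^4 ≡ 80² = 6400 ≡ 81; 76^8 ≡ 81² = 6561 ≡ 64; 76^16 ≡ 64² = 4096 ≡ 2; 76^32 ≡ 2² = 4 ≡ 4.
Since 44 = 32 + 8 + 4, 76^44 ≡ 4 · 64 · 81; multiplying out mod 89: 4·64 = 256 ≡ 78, then 78·81 = 6318 ≡ 88. Thus 76^44 ≡ 88 ≡ −1 (mod 89).
The value −1 means 76 is a non-residue modulo 89, so n² ≡ 76 (mod 89) is impossible.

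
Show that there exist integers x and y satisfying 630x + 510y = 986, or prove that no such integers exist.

Any value of 630x + 510y is a multiple of gcd(630, 510) = 30.
But 986 is not a multiple of 30 (it leaves remainder 26).
So the equation is unsolvable over ℤ.

No, no such integers exist.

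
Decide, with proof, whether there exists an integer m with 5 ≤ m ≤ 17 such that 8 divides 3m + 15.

Try m = 11: 3·11 + 15 = 48 = 6·8, which is divisible by 8.

m = 11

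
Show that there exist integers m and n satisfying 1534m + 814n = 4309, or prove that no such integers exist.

Both 1534 and 814 are divisible by gcd(1534, 814) = 2, hence so is any combination 1534m + 814n.
However 4309 leaves remainder 1 on division by 2.
Therefore 1534m + 814n = 4309 has no solution in integers.

No, no such integers exist.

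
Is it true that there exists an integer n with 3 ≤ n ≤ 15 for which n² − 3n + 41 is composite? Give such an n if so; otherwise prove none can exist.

n = 14

At n = 14: 14² − 3·14 + 41 = 195 = 3·65, which is composite.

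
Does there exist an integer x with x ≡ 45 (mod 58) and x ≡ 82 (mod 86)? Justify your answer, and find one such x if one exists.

Reduce both congruences modulo 2, which divides 58 and 86: they say x ≡ 45 (mod 2) and x ≡ 82 (mod 2).
These are incompatible: 45 − 82 = -37 is not divisible by 2.
Hence the system has no solution.

There is no such integer.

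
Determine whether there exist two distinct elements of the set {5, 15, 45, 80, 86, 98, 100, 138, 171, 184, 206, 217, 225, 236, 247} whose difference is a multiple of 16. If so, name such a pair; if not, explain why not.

Reduce each element modulo 16: 5↦5, 15↦15, 45↦13, 80↦0, 86↦6, 98↦2, 100↦4, 138↦10, 171↦11, 184↦8, 206↦14, 217↦9, 225↦1, 236↦12, 247↦7.
These 15 residues are pairwise different, hence no difference of two elements is divisible by 16.

There is no such pair.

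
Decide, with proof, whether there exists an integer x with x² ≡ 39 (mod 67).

x = 21

Take x = 21. Then 21² = 441 = 6·67 + 39, so 21² ≡ 39 (mod 67).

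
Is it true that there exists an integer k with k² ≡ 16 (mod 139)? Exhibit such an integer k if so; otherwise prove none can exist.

k = 135

Take k = 135. Then 135² = 18225 = 131·139 + 16, so 135² ≡ 16 (mod 139).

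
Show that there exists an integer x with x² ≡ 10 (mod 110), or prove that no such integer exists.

No, no such integer exists.

Reduce modulo 11, which divides 110: we would need x² ≡ 10 (mod 11).
Since (11 − x)² ≡ x² (mod 11), it suffices to square x = 0, 1, …, 5: the residues are 0, 1, 4, 9, 5, 3.
So the quadratic residues mod 11 are {0, 1, 3, 4, 5, 9}, and 10 is not among them.
Hence no integer x has x² ≡ 10 (mod 110).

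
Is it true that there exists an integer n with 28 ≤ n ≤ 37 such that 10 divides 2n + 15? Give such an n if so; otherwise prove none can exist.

No such integer n in that range exists.

For n = 28, 29, …, 37 the values of 2n + 15 modulo 10 are 1, 3, 5, 7, 9, 1, 3, 5, 7, 9 respectively.
None is 0, so 10 never divides 2n + 15 on this range.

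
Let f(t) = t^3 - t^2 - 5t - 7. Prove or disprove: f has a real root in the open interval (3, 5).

f(3) = -4 and f(5) = 68, which have opposite signs.
As a polynomial, f is continuous on every closed interval.
By the Intermediate Value Theorem f must vanish at some point of (3, 5).

Yes, f has a root in the interval.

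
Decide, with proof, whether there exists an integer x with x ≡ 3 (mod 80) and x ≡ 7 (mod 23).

x = 1203

gcd(80, 23) = 1, so the Chinese Remainder Theorem guarantees exactly one residue class mod 1840 satisfying both.
Write x = 3 + 80t and require 3 + 80t ≡ 7 (mod 23), i.e. 80t ≡ 4 (mod 23).
80 ≡ 11 (mod 23), so this reads 11t ≡ 4 (mod 23). Note 11·21 = 231 ≡ 1 (mod 23) (as 231 − 1 = 10·23), so 11⁻¹ ≡ 21.
Multiplying by 21: t ≡ 21·4 = 84 ≡ 15 (mod 23).
With t = 15: x = 3 + 80·15 = 1203.
Check: 1203 mod 80 = 3, 1203 mod 23 = 7. ✓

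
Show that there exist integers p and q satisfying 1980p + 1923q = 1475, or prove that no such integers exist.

gcd(1980, 1923) = 3, so every integer of the form 1980p + 1923q is a multiple of 3.
But 1475 = 3·491 + 2, so 3 ∤ 1475.
Therefore 1980p + 1923q = 1475 has no solution in integers.

No, no such integers exist.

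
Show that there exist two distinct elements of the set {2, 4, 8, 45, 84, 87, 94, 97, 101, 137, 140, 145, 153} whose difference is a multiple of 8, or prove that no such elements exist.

Both 4 and 84 leave remainder 4 on division by 8; their difference 80 = 10·8 is a multiple of 8.

Yes: 4 and 84.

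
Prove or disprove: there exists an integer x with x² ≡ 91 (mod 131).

Take x = 22. Then 22² = 484 = 3·131 + 91, so 22² ≡ 91 (mod 131).

x = 22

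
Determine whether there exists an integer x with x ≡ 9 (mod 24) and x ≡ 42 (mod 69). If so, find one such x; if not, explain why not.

x = 249

The moduli are not coprime: gcd(24, 69) = 3. Compatibility requires 3 ∣ (42 − 9) = 33, which holds, so solutions exist.
Write x = 9 + 24t. Then 24t ≡ 42 − 9 ≡ 33 (mod 69); dividing through by 3 gives 8t ≡ 11 (mod 23).
Invert 8 mod 23 by the Euclidean algorithm: 23 = 2·8 + 7, 8 = 1·7 + 1, 7 = 7·1 + 0; back-substituting, 1 = 8 − 1·7 = 8 − (23 − 2·8) = −23 + 3·8. Hence 8·3 ≡ 1, so 8⁻¹ ≡ 3 (mod 23).
Therefore t ≡ 3·11 = 33 ≡ 10 (mod 23).
Then x = 9 + 24·10 = 249.
Indeed 249 ≡ 9 (mod 24) and 249 ≡ 42 (mod 69).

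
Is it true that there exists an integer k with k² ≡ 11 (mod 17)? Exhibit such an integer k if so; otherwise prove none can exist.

Computing k² mod 17 for k = 0, 1, …, 8 (enough, by the symmetry k ↦ 17 − k) gives 0, 1, 4, 9, 16, 8, 2, 15, 13.
The set of squares mod 17 is therefore {0, 1, 2, 4, 8, 9, 13, 15, 16}, which does not contain 11.
Therefore k² ≡ 11 (mod 17) has no solution.

No, no such integer exists.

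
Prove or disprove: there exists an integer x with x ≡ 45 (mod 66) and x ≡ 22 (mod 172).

gcd(66, 172) = 2. If x ≡ 45 (mod 66) and x ≡ 22 (mod 172), then x ≡ 45 (mod 2) and x ≡ 22 (mod 2).
These are incompatible: 45 − 22 = 23 is not divisible by 2.
Therefore no such x exists.

There is no such integer.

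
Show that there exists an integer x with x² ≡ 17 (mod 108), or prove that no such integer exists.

There is no such integer.

Reduce modulo 3, which divides 108: we would need x² ≡ 2 (mod 3).
Computing x² mod 3 for x = 0, 1, …, 1 (enough, by the symmetry x ↦ 3 − x) gives 0, 1.
The set of squares mod 3 is therefore {0, 1}, which does not contain 2.
Therefore x² ≡ 17 (mod 108) has no solution.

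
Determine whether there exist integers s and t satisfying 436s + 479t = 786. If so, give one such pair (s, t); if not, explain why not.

436 and 479 are coprime, so 436s + 479t ranges over all of ℤ.
Run the Euclidean algorithm on 479 and 436: 479 = 1·436 + 43, 436 = 10·43 + 6, 43 = 7·6 + 1, 6 = 6·1 + 0.
Back-substituting, 1 = 43 − 7·6 = 43 − 7·(436 − 10·43) = −7·436 + 71·43 = −7·436 + 71·(479 − 1·436) = 71·479 − 78·436; that is, 436·(-78) + 479·71 = 1.
Multiplying through by 786: s = (-78)·786 = -61308, t = 71·786 = 55806 is a solution.
Adding 128·479 to s and subtracting 128·436 from t gives the tidier solution (4, -2).
Check: 436·4 + 479·(-2) = 1744 − 958 = 786. ✓

s = 4, t = -2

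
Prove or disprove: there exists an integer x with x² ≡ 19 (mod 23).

23 is prime, so by Euler's criterion 19 is a square mod 23 iff 19^((23−1)/2) = 19^11 ≡ 1 (mod 23).
Squaring successively (mod 23): 19^2 = 361 ≡ 16; 19^4 ≡ 16² = 256 ≡ 3; 19^8 ≡ 3² = 9 ≡ 9.
Since 11 = 8 + 2 + 1, 19^11 ≡ 9 · 16 · 19; multiplying out mod 23: 9·16 = 144 ≡ 6, then 6·19 = 114 ≡ 22. Thus 19^11 ≡ 22 ≡ −1 (mod 23).
By Euler's criterion 19 is a quadratic non-residue mod 23: no x satisfies x² ≡ 19 (mod 23).

No, no such integer exists.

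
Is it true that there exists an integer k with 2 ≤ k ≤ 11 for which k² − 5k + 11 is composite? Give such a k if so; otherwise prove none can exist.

k = 8

At k = 8: 8² − 5·8 + 11 = 35 = 5·7, which is composite.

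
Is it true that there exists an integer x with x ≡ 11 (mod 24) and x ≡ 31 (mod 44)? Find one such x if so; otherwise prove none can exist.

x = 251

The moduli are not coprime: gcd(24, 44) = 4. Compatibility requires 4 ∣ (31 − 11) = 20, which holds, so solutions exist.
Put x = 11 + 24t, so we need 24t ≡ 20 (mod 44), equivalently (divide by 4) 6t ≡ 5 (mod 11).
Note 6·2 = 12 ≡ 1 (mod 11) (as 12 − 1 = 1·11), so 6⁻¹ ≡ 2.
Multiplying by 2: t ≡ 2·5 = 10 (mod 11).
Then x = 11 + 24·10 = 251.
Check: 251 mod 24 = 11, 251 mod 44 = 31. ✓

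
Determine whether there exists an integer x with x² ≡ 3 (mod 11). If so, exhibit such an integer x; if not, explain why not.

x = 6 works: 6² = 36, and 36 − 3 = 33 = 3·11.

x = 6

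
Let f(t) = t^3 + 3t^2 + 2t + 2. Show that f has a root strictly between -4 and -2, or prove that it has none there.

f(-4) = -22 and f(-2) = 2, which have opposite signs.
As a polynomial, f is continuous on every closed interval.
By the Intermediate Value Theorem, f takes the value 0 somewhere in the open interval.

Yes, f has a root in the interval.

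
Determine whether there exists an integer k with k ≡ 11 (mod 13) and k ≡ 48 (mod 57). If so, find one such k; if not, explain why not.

k = 219

The moduli 13 and 57 are coprime, so by the Chinese Remainder Theorem a unique solution modulo 741 exists.
Write k = 11 + 13t and require 11 + 13t ≡ 48 (mod 57), i.e. 13t ≡ 37 (mod 57).
To invert 13 modulo 57: 57 = 4·13 + 5, 13 = 2·5 + 3, 5 = 1·3 + 2, 3 = 1·2 + 1, 2 = 2·1 + 0, and unwinding, 1 = 3 − 1·2 = 3 − (5 − 1·3) = −5 + 2·3 = −5 + 2·(13 − 2·5) = 2·13 − 5·5 = 2·13 − 5·(57 − 4·13) = −5·57 + 22·13. Thus 13⁻¹ ≡ 22 (mod 57).
Multiplying by 22: t ≡ 22·37 = 814 ≡ 16 (mod 57).
With t = 16: k = 11 + 13·16 = 219.
Check: 219 mod 13 = 11, 219 mod 57 = 48. ✓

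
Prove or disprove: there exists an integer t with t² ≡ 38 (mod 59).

No such integer exists.

Apply Euler's criterion with the prime 59: 38 is a quadratic residue iff 38^29 ≡ 1 (mod 59), and a non-residue iff it is ≡ −1.
Repeated squaring mod 59: 38^2 = 1444 ≡ 28; 38^4 ≡ 28² = 784 ≡ 17; 38^8 ≡ 17² = 289 ≡ 53; 38^16 ≡ 53² = 2809 ≡ 36.
Since 29 = 16 + 8 + 4 + 1, 38^29 ≡ 36 · 53 · 17 · 38; multiplying out mod 59: 36·53 = 1908 ≡ 20, then 20·17 = 340 ≡ 45, then 45·38 = 1710 ≡ 58. Thus 38^29 ≡ 58 ≡ −1 (mod 59).
By Euler's criterion 38 is a quadratic non-residue mod 59: no t satisfies t² ≡ 38 (mod 59).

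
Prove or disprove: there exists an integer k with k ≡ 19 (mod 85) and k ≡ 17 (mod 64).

The moduli 85 and 64 are coprime, so by the Chinese Remainder Theorem a unique solution modulo 5440 exists.
Write k = 19 + 85t and require 19 + 85t ≡ 17 (mod 64), i.e. 85t ≡ 62 (mod 64).
85 ≡ 21 (mod 64), so this reads 21t ≡ 62 (mod 64). Invert 21 mod 64 by the Euclidean algorithm: 64 = 3·21 + 1, 21 = 21·1 + 0; back-substituting, 1 = 64 − 3·21. Hence 21·(-3) ≡ 1, so 21⁻¹ ≡ -3 ≡ 61 (mod 64).
Therefore t ≡ 61·62 = 3782 ≡ 6 (mod 64).
With t = 6: k = 19 + 85·6 = 529.
Verify: 529 = 6·85 + 19 and 529 = 8·64 + 17. ✓

k = 529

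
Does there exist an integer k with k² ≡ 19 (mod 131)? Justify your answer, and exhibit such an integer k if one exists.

There is no such integer.

131 is prime, so by Euler's criterion 19 is a square mod 131 iff 19^((131−1)/2) = 19^65 ≡ 1 (mod 131).
Repeated squaring mod 131: 19^2 = 361 ≡ 99; 19^4 ≡ 99² = 9801 ≡ 107; 19^8 ≡ 107² = 11449 ≡ 52; 19^16 ≡ 52² = 2704 ≡ 84; 19^32 ≡ 84² = 7056 ≡ 113; 19^64 ≡ 113² = 12769 ≡ 62.
Since 65 = 64 + 1, 19^65 ≡ 62 · 19; multiplying out mod 131: 62·19 = 1178 ≡ 130. Thus 19^65 ≡ 130 ≡ −1 (mod 131).
By Euler's criterion 19 is a quadratic non-residue mod 131: no k satisfies k² ≡ 19 (mod 131).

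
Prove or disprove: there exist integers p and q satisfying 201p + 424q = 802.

201 and 424 are coprime, so 201p + 424q ranges over all of ℤ.
Run the Euclidean algorithm on 424 and 201: 424 = 2·201 + 22, 201 = 9·22 + 3, 22 = 7·3 + 1, 3 = 3·1 + 0.
Working back up the chain: 1 = 22 − 7·3 = 22 − 7·(201 − 9·22) = −7·201 + 64·22 = −7·201 + 64·(424 − 2·201) = 64·424 − 135·201. So 201·(-135) + 424·64 = 1.
Multiplying through by 802: p = (-135)·802 = -108270, q = 64·802 = 51328 is a solution.
Adding 256·424 to p and subtracting 256·201 from q gives the tidier solution (274, -128).
Check: 201·274 + 424·(-128) = 55074 − 54272 = 802. ✓

p = 274, q = -128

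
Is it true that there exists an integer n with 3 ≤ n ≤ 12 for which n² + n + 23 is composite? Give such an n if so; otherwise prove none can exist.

At n = 6: 6² + 6 + 23 = 65 = 5·13, which is composite.

n = 6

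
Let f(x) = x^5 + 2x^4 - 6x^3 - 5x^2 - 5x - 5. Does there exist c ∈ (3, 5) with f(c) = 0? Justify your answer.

The endpoint values f(3) = 178 and f(5) = 3470 are both positive. Claim: f(x) > 0 for every x in (3, 5).
Shift to the endpoint 3: with x = 3 + u (0 < u < 2), one computes f(3 + u) = u^5 + 17u^4 + 108u^3 + 319u^2 + 424u + 178.
All 6 nonzero coefficients of this polynomial in u are positive; hence for u > 0 the value is a sum of positive terms (the constant 178 among them).
So f is strictly positive on (3, 5); no root exists in the interval.

No such root exists.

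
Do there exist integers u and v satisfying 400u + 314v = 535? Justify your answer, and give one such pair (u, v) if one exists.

There are no such integers.

Both 400 and 314 are divisible by gcd(400, 314) = 2, hence so is any combination 400u + 314v.
But 535 is not a multiple of 2 (it leaves remainder 1).
So the equation is unsolvable over ℤ.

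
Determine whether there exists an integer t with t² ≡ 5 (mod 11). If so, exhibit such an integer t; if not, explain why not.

t = 7

Take t = 7. Then 7² = 49 = 4·11 + 5, so 7² ≡ 5 (mod 11).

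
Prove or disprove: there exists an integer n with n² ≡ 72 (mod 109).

109 is prime, so by Euler's criterion 72 is a square mod 109 iff 72^((109−1)/2) = 72^54 ≡ 1 (mod 109).
Squaring successively (mod 109): 72^2 = 5184 ≡ 61; 72^4 ≡ 61² = 3721 ≡ 15; 72^8 ≡ 15² = 225 ≡ 7; 72^16 ≡ 7² = 49 ≡ 49; 72^32 ≡ 49² = 2401 ≡ 3.
Since 54 = 32 + 16 + 4 + 2, 72^54 ≡ 3 · 49 · 15 · 61; multiplying out mod 109: 3·49 = 147 ≡ 38, then 38·15 = 570 ≡ 25, then 25·61 = 1525 ≡ 108. Thus 72^54 ≡ 108 ≡ −1 (mod 109).
By Euler's criterion 72 is a quadratic non-residue mod 109: no n satisfies n² ≡ 72 (mod 109).

No, no such integer exists.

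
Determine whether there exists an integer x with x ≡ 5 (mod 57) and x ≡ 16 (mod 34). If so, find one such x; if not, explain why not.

x = 1886

Since 57 and 34 share no common factor, CRT says the pair of congruences has a solution (unique mod 1938).
Any solution of the first congruence is x = 5 + 57t; substituting into the second, 57t ≡ 16 − 5 ≡ 11 (mod 34).
57 ≡ 23 (mod 34), so this reads 23t ≡ 11 (mod 34). Note 23·3 = 69 ≡ 1 (mod 34) (as 69 − 1 = 2·34), so 23⁻¹ ≡ 3.
Therefore t ≡ 3·11 = 33 (mod 34).
Taking t = 33 gives x = 5 + 57·33 = 1886.
Indeed 1886 ≡ 5 (mod 57) and 1886 ≡ 16 (mod 34).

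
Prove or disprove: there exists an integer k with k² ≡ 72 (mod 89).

k = 61

k = 61 works: 61² = 3721, and 3721 − 72 = 3649 = 41·89.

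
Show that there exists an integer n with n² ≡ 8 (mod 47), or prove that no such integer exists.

n = 14

n = 14 works: 14² = 196, and 196 − 8 = 188 = 4·47.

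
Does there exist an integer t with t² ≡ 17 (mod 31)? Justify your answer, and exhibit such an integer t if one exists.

No such integer exists.

Apply Euler's criterion with the prime 31: 17 is a quadratic residue iff 17^15 ≡ 1 (mod 31), and a non-residue iff it is ≡ −1.
Repeated squaring mod 31: 17^2 = 289 ≡ 10; 17^4 ≡ 10² = 100 ≡ 7; 17^8 ≡ 7² = 49 ≡ 18.
Since 15 = 8 + 4 + 2 + 1, 17^15 ≡ 18 · 7 · 10 · 17; multiplying out mod 31: 18·7 = 126 ≡ 2, then 2·10 = 20 ≡ 20, then 20·17 = 340 ≡ 30. Thus 17^15 ≡ 30 ≡ −1 (mod 31).
By Euler's criterion 17 is a quadratic non-residue mod 31: no t satisfies t² ≡ 17 (mod 31).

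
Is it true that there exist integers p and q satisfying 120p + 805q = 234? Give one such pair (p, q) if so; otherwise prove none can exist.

No, no such integers exist.

gcd(120, 805) = 5, so every integer of the form 120p + 805q is a multiple of 5.
But 234 = 5·46 + 4, so 5 ∤ 234.
Therefore 120p + 805q = 234 has no solution in integers.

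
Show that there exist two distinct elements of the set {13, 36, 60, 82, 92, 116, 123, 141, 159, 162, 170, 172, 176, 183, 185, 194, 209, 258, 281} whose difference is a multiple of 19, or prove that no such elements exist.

There is no such pair.

Reduce each element modulo 19: 13↦13, 36↦17, 60↦3, 82↦6, 92↦16, 116↦2, 123↦9, 141↦8, 159↦7, 162↦10, 170↦18, 172↦1, 176↦5, 183↦12, 185↦14, 194↦4, 209↦0, 258↦11, 281↦15.
All 19 residues are distinct, so no two elements differ by a multiple of 19.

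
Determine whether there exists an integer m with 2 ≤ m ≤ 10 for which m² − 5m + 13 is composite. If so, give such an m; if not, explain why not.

m = 9

At m = 9: 9² − 5·9 + 13 = 49 = 7·7, which is composite.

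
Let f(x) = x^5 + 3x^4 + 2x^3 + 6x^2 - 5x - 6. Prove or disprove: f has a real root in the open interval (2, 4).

No.

f(2) = 104 and f(4) = 1990, both positive, so a sign-change argument is unavailable; we show f keeps this sign on the whole interval.
Shift to the endpoint 2: with x = 2 + u (0 < u < 2), one computes f(2 + u) = u^5 + 13u^4 + 66u^3 + 170u^2 + 219u + 104.
All 6 nonzero coefficients of this polynomial in u are positive; hence for u > 0 the value is a sum of positive terms (the constant 104 among them).
Therefore f(x) > 0 throughout (2, 4), and f has no zero there.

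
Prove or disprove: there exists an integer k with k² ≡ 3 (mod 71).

k = 43

Take k = 43. Then 43² = 1849 = 26·71 + 3, so 43² ≡ 3 (mod 71).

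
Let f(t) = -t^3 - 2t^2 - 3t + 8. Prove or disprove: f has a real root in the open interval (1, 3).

Such a root exists.

f(1) = 2 and f(3) = -46, which have opposite signs.
As a polynomial, f is continuous on every closed interval.
By the Intermediate Value Theorem f must vanish at some point of (1, 3).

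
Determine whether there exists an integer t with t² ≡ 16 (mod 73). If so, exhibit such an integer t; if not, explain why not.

t = 69 works: 69² = 4761, and 4761 − 16 = 4745 = 65·73.

t = 69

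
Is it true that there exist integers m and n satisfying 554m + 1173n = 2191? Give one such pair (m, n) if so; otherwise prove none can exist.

Since gcd(554, 1173) = 1, every integer is an integer combination of 554 and 1173.
Dividing repeatedly: 1173 = 2·554 + 65, 554 = 8·65 + 34, 65 = 1·34 + 31, 34 = 1·31 + 3, 31 = 10·3 + 1, 3 = 3·1 + 0.
Unwinding: 1 = 31 − 10·3 = 31 − 10·(34 − 1·31) = −10·34 + 11·31 = −10·34 + 11·(65 − 1·34) = 11·65 − 21·34 = 11·65 − 21·(554 − 8·65) = −21·554 + 179·65 = −21·554 + 179·(1173 − 2·554) = 179·1173 − 379·554, i.e. 554·(-379) + 1173·179 = 1.
Multiplying through by 2191: m = (-379)·2191 = -830389, n = 179·2191 = 392189 is a solution.
The general solution is m = -830389 + 1173k, n = 392189 − 554k; taking k = 708 gives the smaller pair m = 95, n = -43.
Indeed 554·95 + 1173·(-43) = 52630 − 50439 = 2191.

m = 95, n = -43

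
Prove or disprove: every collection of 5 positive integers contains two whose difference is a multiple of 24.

Consider the 5 integers 35, 36, …, 39. They lie in distinct residue classes modulo 24, since 5 ≤ 24.
Any two of them differ by at most 4 < 24 and by at least 1, so no difference is a multiple of 24.

No, the set {35, 36, 37, 38, 39} is a counterexample.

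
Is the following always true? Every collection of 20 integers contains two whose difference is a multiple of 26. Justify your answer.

No; for instance {73, 74, 75, 76, 77, 78, 79, 80, 81, 82, 83, 84, 85, 86, 87, 88, 89, 90, 91, 92} is a counterexample.

Try 20 consecutive integers, 73, 74, …, 92. Their remainders mod 26 are 21, 22, 23, 24, 25, 0, 1, 2, 3, 4, 5, 6, 7, 8, 9, 10, 11, 12, 13, 14 — pairwise different, as any 20 ≤ 26 consecutive integers have distinct residues.
Any two of them differ by at most 19 < 26 and by at least 1, so no difference is a multiple of 26.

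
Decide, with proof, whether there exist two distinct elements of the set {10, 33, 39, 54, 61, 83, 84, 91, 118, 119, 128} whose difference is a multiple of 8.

Both 39 and 119 leave remainder 7 on division by 8; their difference 80 = 10·8 is a multiple of 8.

39 and 119 are such a pair.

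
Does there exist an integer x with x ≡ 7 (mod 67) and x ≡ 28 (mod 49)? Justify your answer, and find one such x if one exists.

x = 2821

Since 67 and 49 share no common factor, CRT says the pair of congruences has a solution (unique mod 3283).
Any solution of the first congruence is x = 7 + 67t; substituting into the second, 67t ≡ 28 − 7 ≡ 21 (mod 49).
67 ≡ 18 (mod 49), so this reads 18t ≡ 21 (mod 49). Note 18·30 = 540 ≡ 1 (mod 49) (as 540 − 1 = 11·49), so 18⁻¹ ≡ 30.
Multiplying by 30: t ≡ 30·21 = 630 ≡ 42 (mod 49).
Taking t = 42 gives x = 7 + 67·42 = 2821.
Verify: 2821 = 42·67 + 7 and 2821 = 57·49 + 28. ✓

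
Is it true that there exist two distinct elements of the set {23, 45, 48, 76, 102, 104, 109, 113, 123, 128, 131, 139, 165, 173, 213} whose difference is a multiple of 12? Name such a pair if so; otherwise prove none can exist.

The pair (23, 131) works.

Both 23 and 131 leave remainder 11 on division by 12; their difference 108 = 9·12 is a multiple of 12.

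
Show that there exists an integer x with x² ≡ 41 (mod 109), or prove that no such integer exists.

No such integer exists.

109 is prime, so by Euler's criterion 41 is a square mod 109 iff 41^((109−1)/2) = 41^54 ≡ 1 (mod 109).
Squaring successively (mod 109): 41^2 = 1681 ≡ 46; 41^4 ≡ 46² = 2116 ≡ 45; 41^8 ≡ 45² = 2025 ≡ 63; 41^16 ≡ 63² = 3969 ≡ 45; 41^32 ≡ 45² = 2025 ≡ 63.
Since 54 = 32 + 16 + 4 + 2, 41^54 ≡ 63 · 45 · 45 · 46; multiplying out mod 109: 63·45 = 2835 ≡ 1, then 1·45 = 45 ≡ 45, then 45·46 = 2070 ≡ 108. Thus 41^54 ≡ 108 ≡ −1 (mod 109).
The value −1 means 41 is a non-residue modulo 109, so x² ≡ 41 (mod 109) is impossible.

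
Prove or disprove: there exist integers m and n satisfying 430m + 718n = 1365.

Any value of 430m + 718n is a multiple of gcd(430, 718) = 2.
But 1365 = 2·682 + 1, so 2 ∤ 1365.
Therefore 430m + 718n = 1365 has no solution in integers.

There are no such integers.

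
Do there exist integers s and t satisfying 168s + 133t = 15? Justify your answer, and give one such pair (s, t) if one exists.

No such integers exist.

gcd(168, 133) = 7, so every integer of the form 168s + 133t is a multiple of 7.
But 15 = 7·2 + 1, so 7 ∤ 15.
Hence no integers s, t satisfy the equation.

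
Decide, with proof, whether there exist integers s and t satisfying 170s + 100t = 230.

s = 9, t = -13

gcd(170, 100) = 10, and 10 divides 230, so integer solutions exist.
Dividing through by 10 reduces the equation to 17s + 10t = 23.
Euclidean algorithm: 17 = 1·10 + 7, 10 = 1·7 + 3, 7 = 2·3 + 1, 3 = 3·1 + 0.
Back-substituting, 1 = 7 − 2·3 = 7 − 2·(10 − 1·7) = −2·10 + 3·7 = −2·10 + 3·(17 − 1·10) = 3·17 − 5·10; that is, 17·3 + 10·(-5) = 1.
Times 23: 17·69 + 10·(-115) = 23, so (69, -115) solves it.
Subtracting 6·10 from s and adding 6·17 to t gives the tidier solution (9, -13).
Check: 170·9 + 100·(-13) = 1530 − 1300 = 230. ✓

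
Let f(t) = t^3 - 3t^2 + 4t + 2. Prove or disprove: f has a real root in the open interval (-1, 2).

Such a root exists.

f(-1) = -6 and f(2) = 6, which have opposite signs.
As a polynomial, f is continuous on every closed interval.
By the Intermediate Value Theorem f must vanish at some point of (-1, 2).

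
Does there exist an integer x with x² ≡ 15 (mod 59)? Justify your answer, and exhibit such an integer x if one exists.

x = 30 works: 30² = 900, and 900 − 15 = 885 = 15·59.

x = 30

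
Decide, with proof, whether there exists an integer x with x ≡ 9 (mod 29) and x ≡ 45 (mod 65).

The moduli 29 and 65 are coprime, so by the Chinese Remainder Theorem a unique solution modulo 1885 exists.
Any solution of the first congruence is x = 9 + 29t; substituting into the second, 29t ≡ 45 − 9 ≡ 36 (mod 65).
To invert 29 modulo 65: 65 = 2·29 + 7, 29 = 4·7 + 1, 7 = 7·1 + 0, and unwinding, 1 = 29 − 4·7 = 29 − 4·(65 − 2·29) = −4·65 + 9·29. Thus 29⁻¹ ≡ 9 (mod 65).
Multiplying by 9: t ≡ 9·36 = 324 ≡ 64 (mod 65).
Taking t = 64 gives x = 9 + 29·64 = 1865.
Verify: 1865 = 64·29 + 9 and 1865 = 28·65 + 45. ✓

x = 1865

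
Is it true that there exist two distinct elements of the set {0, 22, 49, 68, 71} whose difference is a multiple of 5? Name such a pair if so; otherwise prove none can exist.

Residues mod 5: 0↦0, 22↦2, 49↦4, 68↦3, 71↦1.
These 5 residues are pairwise different, hence no difference of two elements is divisible by 5.

There is no such pair.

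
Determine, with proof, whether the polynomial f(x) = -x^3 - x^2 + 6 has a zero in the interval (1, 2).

f(1) = 4 and f(2) = -6, which have opposite signs.
Since f is a polynomial it is continuous on [1, 2].
By the Intermediate Value Theorem f must vanish at some point of (1, 2).

Such a root exists.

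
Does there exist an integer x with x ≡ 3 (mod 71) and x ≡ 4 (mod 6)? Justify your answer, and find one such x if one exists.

x = 358

Since 71 and 6 share no common factor, CRT says the pair of congruences has a solution (unique mod 426).
Any solution of the first congruence is x = 3 + 71t; substituting into the second, 71t ≡ 4 − 3 ≡ 1 (mod 6).
71 ≡ 5 (mod 6), so this reads 5t ≡ 1 (mod 6). Since 5·5 = 25 = 4·6 + 1, the inverse of 5 mod 6 is 5.
Multiplying by 5: t ≡ 5·1 = 5 (mod 6).
With t = 5: x = 3 + 71·5 = 358.
Check: 358 mod 71 = 3, 358 mod 6 = 4. ✓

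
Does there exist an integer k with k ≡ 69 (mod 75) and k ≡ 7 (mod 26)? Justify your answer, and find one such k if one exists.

k = 969

Since 75 and 26 share no common factor, CRT says the pair of congruences has a solution (unique mod 1950).
Any solution of the first congruence is k = 69 + 75t; substituting into the second, 75t ≡ 7 − 69 ≡ 16 (mod 26).
75 ≡ 23 (mod 26), so this reads 23t ≡ 16 (mod 26). To invert 23 modulo 26: 26 = 1·23 + 3, 23 = 7·3 + 2, 3 = 1·2 + 1, 2 = 2·1 + 0, and unwinding, 1 = 3 − 1·2 = 3 − (23 − 7·3) = −23 + 8·3 = −23 + 8·(26 − 1·23) = 8·26 − 9·23. Thus 23⁻¹ ≡ -9 ≡ 17 (mod 26).
Multiplying by 17: t ≡ 17·16 = 272 ≡ 12 (mod 26).
With t = 12: k = 69 + 75·12 = 969.
Check: 969 mod 75 = 69, 969 mod 26 = 7. ✓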